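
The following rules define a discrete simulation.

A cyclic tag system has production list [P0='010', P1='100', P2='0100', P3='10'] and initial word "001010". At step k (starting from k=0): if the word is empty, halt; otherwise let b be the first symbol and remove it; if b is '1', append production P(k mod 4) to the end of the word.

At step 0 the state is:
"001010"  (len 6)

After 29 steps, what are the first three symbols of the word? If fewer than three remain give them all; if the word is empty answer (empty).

gen 0: "001010"  (len 6)
gen 1: "01010"  (len 5)
gen 2: "1010"  (len 4)
gen 3: "0100100"  (len 7)
gen 4: "100100"  (len 6)
gen 5: "00100010"  (len 8)
gen 6: "0100010"  (len 7)
gen 7: "100010"  (len 6)
gen 8: "0001010"  (len 7)
gen 9: "001010"  (len 6)
gen 10: "01010"  (len 5)
gen 11: "1010"  (len 4)
gen 12: "01010"  (len 5)
gen 13: "1010"  (len 4)
gen 14: "010100"  (len 6)
gen 15: "10100"  (len 5)
gen 16: "010010"  (len 6)
gen 17: "10010"  (len 5)
gen 18: "0010100"  (len 7)
gen 19: "010100"  (len 6)
gen 20: "10100"  (len 5)
gen 21: "0100010"  (len 7)
gen 22: "100010"  (len 6)
gen 23: "000100100"  (len 9)
gen 24: "00100100"  (len 8)
gen 25: "0100100"  (len 7)
gen 26: "100100"  (len 6)
gen 27: "001000100"  (len 9)
gen 28: "01000100"  (len 8)
gen 29: "1000100"  (len 7)

100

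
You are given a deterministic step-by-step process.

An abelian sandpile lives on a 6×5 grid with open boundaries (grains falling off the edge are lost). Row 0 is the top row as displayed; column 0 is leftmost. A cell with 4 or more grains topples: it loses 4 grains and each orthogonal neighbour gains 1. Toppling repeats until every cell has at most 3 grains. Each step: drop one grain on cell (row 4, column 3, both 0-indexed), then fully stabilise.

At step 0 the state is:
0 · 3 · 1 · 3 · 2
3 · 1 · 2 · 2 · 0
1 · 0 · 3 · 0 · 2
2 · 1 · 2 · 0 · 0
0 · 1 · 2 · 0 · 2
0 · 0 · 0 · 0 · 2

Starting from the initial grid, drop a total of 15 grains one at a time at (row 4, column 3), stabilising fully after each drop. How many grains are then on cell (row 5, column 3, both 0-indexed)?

gen 0: 0 · 3 · 1 · 3 · 2
3 · 1 · 2 · 2 · 0
1 · 0 · 3 · 0 · 2
2 · 1 · 2 · 0 · 0
0 · 1 · 2 · 0 · 2
0 · 0 · 0 · 0 · 2
gen 1: 0 · 3 · 1 · 3 · 2
3 · 1 · 2 · 2 · 0
1 · 0 · 3 · 0 · 2
2 · 1 · 2 · 0 · 0
0 · 1 · 2 · 1 · 2
0 · 0 · 0 · 0 · 2
gen 2: 0 · 3 · 1 · 3 · 2
3 · 1 · 2 · 2 · 0
1 · 0 · 3 · 0 · 2
2 · 1 · 2 · 0 · 0
0 · 1 · 2 · 2 · 2
0 · 0 · 0 · 0 · 2
gen 3: 0 · 3 · 1 · 3 · 2
3 · 1 · 2 · 2 · 0
1 · 0 · 3 · 0 · 2
2 · 1 · 2 · 0 · 0
0 · 1 · 2 · 3 · 2
0 · 0 · 0 · 0 · 2
gen 4: 0 · 3 · 1 · 3 · 2
3 · 1 · 2 · 2 · 0
1 · 0 · 3 · 0 · 2
2 · 1 · 2 · 1 · 0
0 · 1 · 3 · 0 · 3
0 · 0 · 0 · 1 · 2
gen 5: 0 · 3 · 1 · 3 · 2
3 · 1 · 2 · 2 · 0
1 · 0 · 3 · 0 · 2
2 · 1 · 2 · 1 · 0
0 · 1 · 3 · 1 · 3
0 · 0 · 0 · 1 · 2
gen 6: 0 · 3 · 1 · 3 · 2
3 · 1 · 2 · 2 · 0
1 · 0 · 3 · 0 · 2
2 · 1 · 2 · 1 · 0
0 · 1 · 3 · 2 · 3
0 · 0 · 0 · 1 · 2
gen 7: 0 · 3 · 1 · 3 · 2
3 · 1 · 2 · 2 · 0
1 · 0 · 3 · 0 · 2
2 · 1 · 2 · 1 · 0
0 · 1 · 3 · 3 · 3
0 · 0 · 0 · 1 · 2
gen 8: 0 · 3 · 1 · 3 · 2
3 · 1 · 2 · 2 · 0
1 · 0 · 3 · 0 · 2
2 · 1 · 3 · 2 · 1
0 · 2 · 0 · 2 · 0
0 · 0 · 1 · 2 · 3
gen 9: 0 · 3 · 1 · 3 · 2
3 · 1 · 2 · 2 · 0
1 · 0 · 3 · 0 · 2
2 · 1 · 3 · 2 · 1
0 · 2 · 0 · 3 · 0
0 · 0 · 1 · 2 · 3
gen 10: 0 · 3 · 1 · 3 · 2
3 · 1 · 2 · 2 · 0
1 · 0 · 3 · 0 · 2
2 · 1 · 3 · 3 · 1
0 · 2 · 1 · 0 · 1
0 · 0 · 1 · 3 · 3
gen 11: 0 · 3 · 1 · 3 · 2
3 · 1 · 2 · 2 · 0
1 · 0 · 3 · 0 · 2
2 · 1 · 3 · 3 · 1
0 · 2 · 1 · 1 · 1
0 · 0 · 1 · 3 · 3
gen 12: 0 · 3 · 1 · 3 · 2
3 · 1 · 2 · 2 · 0
1 · 0 · 3 · 0 · 2
2 · 1 · 3 · 3 · 1
0 · 2 · 1 · 2 · 1
0 · 0 · 1 · 3 · 3
gen 13: 0 · 3 · 1 · 3 · 2
3 · 1 · 2 · 2 · 0
1 · 0 · 3 · 0 · 2
2 · 1 · 3 · 3 · 1
0 · 2 · 1 · 3 · 1
0 · 0 · 1 · 3 · 3
gen 14: 0 · 3 · 1 · 3 · 2
3 · 1 · 3 · 2 · 0
1 · 1 · 0 · 2 · 2
2 · 2 · 1 · 1 · 2
0 · 2 · 3 · 2 · 3
0 · 0 · 2 · 1 · 0
gen 15: 0 · 3 · 1 · 3 · 2
3 · 1 · 3 · 2 · 0
1 · 1 · 0 · 2 · 2
2 · 2 · 1 · 1 · 2
0 · 2 · 3 · 3 · 3
0 · 0 · 2 · 1 · 0

1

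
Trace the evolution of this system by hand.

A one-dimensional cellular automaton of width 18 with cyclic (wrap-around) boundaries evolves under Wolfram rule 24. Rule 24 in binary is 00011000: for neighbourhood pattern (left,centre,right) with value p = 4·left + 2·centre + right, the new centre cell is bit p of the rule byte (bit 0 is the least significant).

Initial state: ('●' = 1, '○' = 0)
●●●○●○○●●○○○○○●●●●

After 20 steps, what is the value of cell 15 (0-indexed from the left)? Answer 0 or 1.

t=0: ●●●○●○○●●○○○○○●●●●
t=1: ○○○○○●○●○●○○○○●○○○
t=2: ○○○○○○○○○○●○○○○●○○
t=3: ○○○○○○○○○○○●○○○○●○
t=4: ○○○○○○○○○○○○●○○○○●
t=5: ●○○○○○○○○○○○○●○○○○
t=6: ○●○○○○○○○○○○○○●○○○
t=7: ○○●○○○○○○○○○○○○●○○
t=8: ○○○●○○○○○○○○○○○○●○
t=9: ○○○○●○○○○○○○○○○○○●
t=10: ●○○○○●○○○○○○○○○○○○
t=11: ○●○○○○●○○○○○○○○○○○
t=12: ○○●○○○○●○○○○○○○○○○
t=13: ○○○●○○○○●○○○○○○○○○
t=14: ○○○○●○○○○●○○○○○○○○
t=15: ○○○○○●○○○○●○○○○○○○
t=16: ○○○○○○●○○○○●○○○○○○
t=17: ○○○○○○○●○○○○●○○○○○
t=18: ○○○○○○○○●○○○○●○○○○
t=19: ○○○○○○○○○●○○○○●○○○
t=20: ○○○○○○○○○○●○○○○●○○

1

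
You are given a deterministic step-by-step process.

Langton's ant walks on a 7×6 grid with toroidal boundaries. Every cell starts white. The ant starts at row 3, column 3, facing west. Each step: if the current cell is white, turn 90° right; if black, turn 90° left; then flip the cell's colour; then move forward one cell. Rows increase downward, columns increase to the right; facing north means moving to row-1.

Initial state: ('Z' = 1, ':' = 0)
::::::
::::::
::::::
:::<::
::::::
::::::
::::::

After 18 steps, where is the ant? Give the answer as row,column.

4,4

k=0  ::::::
::::::
::::::
:::<::
::::::
::::::
::::::
k=1  ::::::
::::::
:::^::
:::Z::
::::::
::::::
::::::
k=2  ::::::
::::::
:::Z>:
:::Z::
::::::
::::::
::::::
k=3  ::::::
::::::
:::ZZ:
:::Zv:
::::::
::::::
::::::
k=4  ::::::
::::::
:::ZZ:
:::<Z:
::::::
::::::
::::::
k=5  ::::::
::::::
:::ZZ:
::::Z:
:::v::
::::::
::::::
k=6  ::::::
::::::
:::ZZ:
::::Z:
::<Z::
::::::
::::::
k=7  ::::::
::::::
:::ZZ:
::^:Z:
::ZZ::
::::::
::::::
k=8  ::::::
::::::
:::ZZ:
::Z>Z:
::ZZ::
::::::
::::::
k=9  ::::::
::::::
:::ZZ:
::ZZZ:
::Zv::
::::::
::::::
k=10  ::::::
::::::
:::ZZ:
::ZZZ:
::Z:>:
::::::
::::::
k=11  ::::::
::::::
:::ZZ:
::ZZZ:
::Z:Z:
::::v:
::::::
k=12  ::::::
::::::
:::ZZ:
::ZZZ:
::Z:Z:
:::<Z:
::::::
k=13  ::::::
::::::
:::ZZ:
::ZZZ:
::Z^Z:
:::ZZ:
::::::
k=14  ::::::
::::::
:::ZZ:
::ZZZ:
::ZZ>:
:::ZZ:
::::::
k=15  ::::::
::::::
:::ZZ:
::ZZ^:
::ZZ::
:::ZZ:
::::::
k=16  ::::::
::::::
:::ZZ:
::Z<::
::ZZ::
:::ZZ:
::::::
k=17  ::::::
::::::
:::ZZ:
::Z:::
::Zv::
:::ZZ:
::::::
k=18  ::::::
::::::
:::ZZ:
::Z:::
::Z:>:
:::ZZ:
::::::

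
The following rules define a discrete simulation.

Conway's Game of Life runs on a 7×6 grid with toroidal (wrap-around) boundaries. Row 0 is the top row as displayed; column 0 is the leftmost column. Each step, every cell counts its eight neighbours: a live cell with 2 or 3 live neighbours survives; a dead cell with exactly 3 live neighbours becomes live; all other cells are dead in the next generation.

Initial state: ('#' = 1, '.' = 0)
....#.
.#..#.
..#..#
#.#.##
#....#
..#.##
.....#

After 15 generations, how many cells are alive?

14

gen 0: ....#.
.#..#.
..#..#
#.#.##
#....#
..#.##
.....#
gen 1: ....##
...###
..#...
...##.
......
....#.
...#.#
gen 2: #.....
...#.#
..#..#
...#..
...##.
....#.
...#.#
gen 3: #....#
#...##
..##..
..##..
...##.
.....#
....##
gen 4: ......
##.##.
.##..#
......
..###.
...#.#
....#.
gen 5: ...###
##.###
.#####
.#..#.
..###.
..#..#
....#.
gen 6: ..#...
.#....
......
##....
.##.##
..#..#
......
gen 7: ......
......
##....
###..#
..####
######
......
gen 8: ......
......
..#..#
......
......
##....
######
gen 9: ######
......
......
......
......
...##.
..####
gen 10: ##....
######
......
......
......
..#..#
......
gen 11: ...##.
..####
######
......
......
......
##....
gen 12: ##....
......
##....
######
......
......
......
gen 13: ......
......
...##.
..####
######
......
......
gen 14: ......
......
..#..#
......
##....
######
......
gen 15: ......
......
......
##....
...##.
..####
######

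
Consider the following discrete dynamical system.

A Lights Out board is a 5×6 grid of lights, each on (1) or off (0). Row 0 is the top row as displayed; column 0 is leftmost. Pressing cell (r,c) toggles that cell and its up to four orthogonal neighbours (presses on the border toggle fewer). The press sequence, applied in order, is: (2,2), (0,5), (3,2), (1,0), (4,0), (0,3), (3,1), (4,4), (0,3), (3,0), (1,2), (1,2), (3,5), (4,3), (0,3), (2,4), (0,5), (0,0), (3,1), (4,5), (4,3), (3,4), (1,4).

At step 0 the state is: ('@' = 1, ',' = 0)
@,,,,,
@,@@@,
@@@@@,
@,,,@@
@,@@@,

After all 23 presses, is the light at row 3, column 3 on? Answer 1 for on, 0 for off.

0

step 0: @,,,,,
@,@@@,
@@@@@,
@,,,@@
@,@@@,
step 1: @,,,,,
@,,@@,
@,,,@,
@,@,@@
@,@@@,
step 2: @,,,@@
@,,@@@
@,,,@,
@,@,@@
@,@@@,
step 3: @,,,@@
@,,@@@
@,@,@,
@@,@@@
@,,@@,
step 4: ,,,,@@
,@,@@@
,,@,@,
@@,@@@
@,,@@,
step 5: ,,,,@@
,@,@@@
,,@,@,
,@,@@@
,@,@@,
step 6: ,,@@,@
,@,,@@
,,@,@,
,@,@@@
,@,@@,
step 7: ,,@@,@
,@,,@@
,@@,@,
@,@@@@
,,,@@,
step 8: ,,@@,@
,@,,@@
,@@,@,
@,@@,@
,,,,,@
step 9: ,,,,@@
,@,@@@
,@@,@,
@,@@,@
,,,,,@
step 10: ,,,,@@
,@,@@@
@@@,@,
,@@@,@
@,,,,@
step 11: ,,@,@@
,,@,@@
@@,,@,
,@@@,@
@,,,,@
step 12: ,,,,@@
,@,@@@
@@@,@,
,@@@,@
@,,,,@
step 13: ,,,,@@
,@,@@@
@@@,@@
,@@@@,
@,,,,,
step 14: ,,,,@@
,@,@@@
@@@,@@
,@@,@,
@,@@@,
step 15: ,,@@,@
,@,,@@
@@@,@@
,@@,@,
@,@@@,
step 16: ,,@@,@
,@,,,@
@@@@,,
,@@,,,
@,@@@,
step 17: ,,@@@,
,@,,,,
@@@@,,
,@@,,,
@,@@@,
step 18: @@@@@,
@@,,,,
@@@@,,
,@@,,,
@,@@@,
step 19: @@@@@,
@@,,,,
@,@@,,
@,,,,,
@@@@@,
step 20: @@@@@,
@@,,,,
@,@@,,
@,,,,@
@@@@,@
step 21: @@@@@,
@@,,,,
@,@@,,
@,,@,@
@@,,@@
step 22: @@@@@,
@@,,,,
@,@@@,
@,,,@,
@@,,,@
step 23: @@@@,,
@@,@@@
@,@@,,
@,,,@,
@@,,,@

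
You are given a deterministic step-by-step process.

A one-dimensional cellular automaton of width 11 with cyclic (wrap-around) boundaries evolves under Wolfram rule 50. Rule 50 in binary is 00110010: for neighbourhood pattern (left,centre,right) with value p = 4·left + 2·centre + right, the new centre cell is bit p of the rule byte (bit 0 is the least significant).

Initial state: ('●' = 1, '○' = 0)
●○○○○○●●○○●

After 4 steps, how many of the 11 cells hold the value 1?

6

0) ●○○○○○●●○○●
1) ○●○○○●○○●●○
2) ●○●○●○●●○○●
3) ○●○●○●○○●●○
4) ●○●○●○●●○○●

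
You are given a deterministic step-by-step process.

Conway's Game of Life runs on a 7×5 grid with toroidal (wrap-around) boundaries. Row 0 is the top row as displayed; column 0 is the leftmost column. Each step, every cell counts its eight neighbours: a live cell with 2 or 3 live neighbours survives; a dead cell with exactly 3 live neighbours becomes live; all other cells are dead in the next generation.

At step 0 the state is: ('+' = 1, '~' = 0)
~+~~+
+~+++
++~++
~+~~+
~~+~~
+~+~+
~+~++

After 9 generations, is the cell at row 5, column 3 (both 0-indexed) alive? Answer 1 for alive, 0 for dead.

1

k=0  ~+~~+
+~+++
++~++
~+~~+
~~+~~
+~+~+
~+~++
k=1  ~+~~~
~~~~~
~~~~~
~+~~+
~~+~+
+~+~+
~+~~~
k=2  ~~~~~
~~~~~
~~~~~
+~~+~
~~+~+
+~+~+
~++~~
k=3  ~~~~~
~~~~~
~~~~~
~~~++
~~+~~
+~+~+
++++~
k=4  ~++~~
~~~~~
~~~~~
~~~+~
+++~~
+~~~+
+~++~
k=5  ~+++~
~~~~~
~~~~~
~++~~
++++~
~~~~~
+~++~
k=6  ~+~++
~~+~~
~~~~~
+~~+~
+~~+~
+~~~~
~~~++
k=7  +~~~+
~~++~
~~~~~
~~~~~
++~~~
+~~+~
~~++~
k=8  ~+~~+
~~~++
~~~~~
~~~~~
++~~+
+~~+~
++++~
k=9  ~+~~~
+~~++
~~~~~
+~~~~
++~~+
~~~+~
~~~+~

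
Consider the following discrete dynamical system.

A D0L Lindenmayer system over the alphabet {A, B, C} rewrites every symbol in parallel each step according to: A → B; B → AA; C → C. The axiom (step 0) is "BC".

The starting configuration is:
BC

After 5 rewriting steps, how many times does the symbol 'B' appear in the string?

step 0: BC
step 1: AAC
step 2: BBC
step 3: AAAAC
step 4: BBBBC
step 5: AAAAAAAAC

0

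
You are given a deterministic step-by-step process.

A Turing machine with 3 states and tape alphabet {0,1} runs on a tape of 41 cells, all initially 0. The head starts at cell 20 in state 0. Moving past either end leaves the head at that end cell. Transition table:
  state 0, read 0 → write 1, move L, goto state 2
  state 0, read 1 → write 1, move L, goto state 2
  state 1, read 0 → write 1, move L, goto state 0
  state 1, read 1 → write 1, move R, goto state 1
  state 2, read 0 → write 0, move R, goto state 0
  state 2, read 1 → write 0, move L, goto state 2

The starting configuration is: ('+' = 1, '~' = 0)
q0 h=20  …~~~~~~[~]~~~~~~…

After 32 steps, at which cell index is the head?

20

step 0: q0 h=20  …~~~~~~[~]~~~~~~…
step 1: q2 h=19  …~~~~~~[~]+~~~~~…
step 2: q0 h=20  …~~~~~~[+]~~~~~~…
step 3: q2 h=19  …~~~~~~[~]+~~~~~…
step 4: q0 h=20  …~~~~~~[+]~~~~~~…
step 5: q2 h=19  …~~~~~~[~]+~~~~~…
step 6: q0 h=20  …~~~~~~[+]~~~~~~…
step 7: q2 h=19  …~~~~~~[~]+~~~~~…
step 8: q0 h=20  …~~~~~~[+]~~~~~~…
step 9: q2 h=19  …~~~~~~[~]+~~~~~…
step 10: q0 h=20  …~~~~~~[+]~~~~~~…
step 11: q2 h=19  …~~~~~~[~]+~~~~~…
step 12: q0 h=20  …~~~~~~[+]~~~~~~…
step 13: q2 h=19  …~~~~~~[~]+~~~~~…
step 14: q0 h=20  …~~~~~~[+]~~~~~~…
step 15: q2 h=19  …~~~~~~[~]+~~~~~…
step 16: q0 h=20  …~~~~~~[+]~~~~~~…
step 17: q2 h=19  …~~~~~~[~]+~~~~~…
step 18: q0 h=20  …~~~~~~[+]~~~~~~…
step 19: q2 h=19  …~~~~~~[~]+~~~~~…
step 20: q0 h=20  …~~~~~~[+]~~~~~~…
step 21: q2 h=19  …~~~~~~[~]+~~~~~…
step 22: q0 h=20  …~~~~~~[+]~~~~~~…
step 23: q2 h=19  …~~~~~~[~]+~~~~~…
step 24: q0 h=20  …~~~~~~[+]~~~~~~…
step 25: q2 h=19  …~~~~~~[~]+~~~~~…
step 26: q0 h=20  …~~~~~~[+]~~~~~~…
step 27: q2 h=19  …~~~~~~[~]+~~~~~…
step 28: q0 h=20  …~~~~~~[+]~~~~~~…
step 29: q2 h=19  …~~~~~~[~]+~~~~~…
step 30: q0 h=20  …~~~~~~[+]~~~~~~…
step 31: q2 h=19  …~~~~~~[~]+~~~~~…
step 32: q0 h=20  …~~~~~~[+]~~~~~~…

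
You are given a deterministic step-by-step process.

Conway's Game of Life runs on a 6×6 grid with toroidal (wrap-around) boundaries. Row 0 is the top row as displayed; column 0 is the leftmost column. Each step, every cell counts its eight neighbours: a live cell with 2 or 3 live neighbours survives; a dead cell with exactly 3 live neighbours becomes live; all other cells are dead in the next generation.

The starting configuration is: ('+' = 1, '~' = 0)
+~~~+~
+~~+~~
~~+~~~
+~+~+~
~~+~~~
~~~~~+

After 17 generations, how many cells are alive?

12

t=0: +~~~+~
+~~+~~
~~+~~~
+~+~+~
~~+~~~
~~~~~+
t=1: +~~~+~
~+~+~+
~~+~~+
~~+~~~
~+~+~+
~~~~~+
t=2: +~~~+~
~+++~+
+++++~
+++++~
+~+~+~
~~~~~+
t=3: +++++~
~~~~~~
~~~~~~
~~~~~~
+~+~+~
++~++~
t=4: +~~~+~
~+++~~
~~~~~~
~~~~~~
+~+~+~
~~~~~~
t=5: ~+++~~
~+++~~
~~+~~~
~~~~~~
~~~~~~
~+~+~~
t=6: +~~~+~
~~~~~~
~+++~~
~~~~~~
~~~~~~
~+~+~~
t=7: ~~~~~~
~+++~~
~~+~~~
~~+~~~
~~~~~~
~~~~~~
t=8: ~~+~~~
~+++~~
~~~~~~
~~~~~~
~~~~~~
~~~~~~
t=9: ~+++~~
~+++~~
~~+~~~
~~~~~~
~~~~~~
~~~~~~
t=10: ~+~+~~
~~~~~~
~+++~~
~~~~~~
~~~~~~
~~+~~~
t=11: ~~+~~~
~+~+~~
~~+~~~
~~+~~~
~~~~~~
~~+~~~
t=12: ~+++~~
~+~+~~
~+++~~
~~~~~~
~~~~~~
~~~~~~
t=13: ~+~+~~
+~~~+~
~+~+~~
~~+~~~
~~~~~~
~~+~~~
t=14: ~+++~~
++~++~
~+++~~
~~+~~~
~~~~~~
~~+~~~
t=15: +~~~+~
+~~~+~
+~~~+~
~+++~~
~~~~~~
~+++~~
t=16: +~+~+~
++~++~
+~+~+~
~+++~~
~~~~~~
~+++~~
t=17: +~~~+~
+~~~+~
+~~~+~
~+++~~
~~~~~~
~+++~~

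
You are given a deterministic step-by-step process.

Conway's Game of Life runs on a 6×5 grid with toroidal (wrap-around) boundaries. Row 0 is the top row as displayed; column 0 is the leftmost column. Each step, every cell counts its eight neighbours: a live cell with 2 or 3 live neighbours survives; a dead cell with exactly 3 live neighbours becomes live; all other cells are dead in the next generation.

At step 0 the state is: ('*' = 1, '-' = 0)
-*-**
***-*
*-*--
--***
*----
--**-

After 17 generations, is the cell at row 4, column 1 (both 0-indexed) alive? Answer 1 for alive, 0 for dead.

0

k=0  -*-**
***-*
*-*--
--***
*----
--**-
k=1  -----
-----
-----
*-***
-*---
****-
k=2  -**--
-----
---**
*****
-----
***--
k=3  *-*--
--**-
-*---
***--
-----
*-*--
k=4  --*-*
--**-
*--*-
***--
*-*--
-----
k=5  --*--
-**--
*--*-
*-**-
*-*--
-*-*-
k=6  ---*-
-***-
*--*-
*-**-
*----
-*-*-
k=7  -*-**
-*-*-
*----
*-**-
*--*-
--*-*
k=8  -*--*
-*-*-
*--*-
*-**-
*----
-**--
k=9  -*-*-
-*-*-
*--*-
*-**-
*--**
-**--
k=10  **-*-
**-*-
*--*-
*-*--
*----
-*---
k=11  -----
---*-
*--*-
*----
*----
-**-*
k=12  --**-
----*
-----
**---
*---*
**---
k=13  *****
---*-
*----
**--*
----*
****-
k=14  -----
---*-
**---
-*--*
-----
-----
k=15  -----
-----
***-*
-*---
-----
-----
k=16  -----
**---
***--
-**--
-----
-----
k=17  -----
*-*--
-----
*-*--
-----
-----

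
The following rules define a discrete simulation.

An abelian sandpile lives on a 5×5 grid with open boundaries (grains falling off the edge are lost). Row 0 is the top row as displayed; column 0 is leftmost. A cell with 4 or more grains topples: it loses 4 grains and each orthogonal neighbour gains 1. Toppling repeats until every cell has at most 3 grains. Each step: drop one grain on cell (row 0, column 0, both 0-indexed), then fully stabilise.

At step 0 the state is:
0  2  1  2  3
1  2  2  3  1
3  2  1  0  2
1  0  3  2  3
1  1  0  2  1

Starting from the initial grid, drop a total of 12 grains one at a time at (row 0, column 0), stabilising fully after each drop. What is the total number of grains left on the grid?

42

gen 0: 0  2  1  2  3
1  2  2  3  1
3  2  1  0  2
1  0  3  2  3
1  1  0  2  1
gen 1: 1  2  1  2  3
1  2  2  3  1
3  2  1  0  2
1  0  3  2  3
1  1  0  2  1
gen 2: 2  2  1  2  3
1  2  2  3  1
3  2  1  0  2
1  0  3  2  3
1  1  0  2  1
gen 3: 3  2  1  2  3
1  2  2  3  1
3  2  1  0  2
1  0  3  2  3
1  1  0  2  1
gen 4: 0  3  1  2  3
2  2  2  3  1
3  2  1  0  2
1  0  3  2  3
1  1  0  2  1
gen 5: 1  3  1  2  3
2  2  2  3  1
3  2  1  0  2
1  0  3  2  3
1  1  0  2  1
gen 6: 2  3  1  2  3
2  2  2  3  1
3  2  1  0  2
1  0  3  2  3
1  1  0  2  1
gen 7: 3  3  1  2  3
2  2  2  3  1
3  2  1  0  2
1  0  3  2  3
1  1  0  2  1
gen 8: 1  0  2  2  3
3  3  2  3  1
3  2  1  0  2
1  0  3  2  3
1  1  0  2  1
gen 9: 2  0  2  2  3
3  3  2  3  1
3  2  1  0  2
1  0  3  2  3
1  1  0  2  1
gen 10: 3  0  2  2  3
3  3  2  3  1
3  2  1  0  2
1  0  3  2  3
1  1  0  2  1
gen 11: 1  2  2  2  3
2  1  3  3  1
1  0  2  0  2
2  1  3  2  3
1  1  0  2  1
gen 12: 2  2  2  2  3
2  1  3  3  1
1  0  2  0  2
2  1  3  2  3
1  1  0  2  1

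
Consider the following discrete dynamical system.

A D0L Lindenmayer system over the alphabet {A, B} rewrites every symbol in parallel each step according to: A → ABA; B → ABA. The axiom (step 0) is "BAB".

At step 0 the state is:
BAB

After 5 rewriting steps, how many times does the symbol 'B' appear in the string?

243

step 0: BAB
step 1: ABAABAABA
step 2: ABAABAABAABAABAABAABAABAABA
step 3: ABAABAABAABAABAABAABAABAABAABAABAABAABAABAABAABAABAABAABAABAABAABAABAABAABAABAABA
step 4: ABAABAABAABAABAABAABAABAABAABAABAABAABAABAABAABAABAABAABAA…AABAABAABAABAABAABAABAABAABAABAABAABAABAABAABAABAABAABAABA  (len 243)
step 5: ABAABAABAABAABAABAABAABAABAABAABAABAABAABAABAABAABAABAABAA…AABAABAABAABAABAABAABAABAABAABAABAABAABAABAABAABAABAABAABA  (len 729)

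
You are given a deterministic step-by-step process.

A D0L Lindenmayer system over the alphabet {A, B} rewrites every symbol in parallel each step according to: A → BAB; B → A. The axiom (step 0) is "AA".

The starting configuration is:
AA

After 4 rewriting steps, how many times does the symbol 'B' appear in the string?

20

k=0  AA
k=1  BABBAB
k=2  ABABAABABA
k=3  BABABABABABBABABABABAB
k=4  ABABABABABABABABABABAABABABABABABABABABABA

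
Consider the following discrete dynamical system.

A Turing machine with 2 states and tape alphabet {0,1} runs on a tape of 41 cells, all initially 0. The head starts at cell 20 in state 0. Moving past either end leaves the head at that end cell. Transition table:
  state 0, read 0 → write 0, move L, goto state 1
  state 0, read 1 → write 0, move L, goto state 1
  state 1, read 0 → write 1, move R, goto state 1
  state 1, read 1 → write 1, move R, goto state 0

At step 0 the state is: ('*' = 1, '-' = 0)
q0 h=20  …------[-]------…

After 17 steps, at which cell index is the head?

35

[0] q0 h=20  …------[-]------…
[1] q1 h=19  …------[-]------…
[2] q1 h=20  …-----*[-]------…
[3] q1 h=21  …----**[-]------…
[4] q1 h=22  …---***[-]------…
[5] q1 h=23  …--****[-]------…
[6] q1 h=24  …-*****[-]------…
[7] q1 h=25  …******[-]------…
[8] q1 h=26  …******[-]------…
[9] q1 h=27  …******[-]------…
[10] q1 h=28  …******[-]------…
[11] q1 h=29  …******[-]------…
[12] q1 h=30  …******[-]------…
[13] q1 h=31  …******[-]------…
[14] q1 h=32  …******[-]------…
[15] q1 h=33  …******[-]------…
[16] q1 h=34  …******[-]------|
[17] q1 h=35  …******[-]-----|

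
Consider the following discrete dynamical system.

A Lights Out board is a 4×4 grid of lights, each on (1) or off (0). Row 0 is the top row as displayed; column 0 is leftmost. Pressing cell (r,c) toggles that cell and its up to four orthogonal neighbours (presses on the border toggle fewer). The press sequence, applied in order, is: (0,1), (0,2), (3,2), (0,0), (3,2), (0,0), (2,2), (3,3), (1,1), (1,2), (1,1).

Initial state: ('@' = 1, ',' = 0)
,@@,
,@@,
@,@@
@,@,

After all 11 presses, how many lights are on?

12

gen 0: ,@@,
,@@,
@,@@
@,@,
gen 1: @,,,
,,@,
@,@@
@,@,
gen 2: @@@@
,,,,
@,@@
@,@,
gen 3: @@@@
,,,,
@,,@
@@,@
gen 4: ,,@@
@,,,
@,,@
@@,@
gen 5: ,,@@
@,,,
@,@@
@,@,
gen 6: @@@@
,,,,
@,@@
@,@,
gen 7: @@@@
,,@,
@@,,
@,,,
gen 8: @@@@
,,@,
@@,@
@,@@
gen 9: @,@@
@@,,
@,,@
@,@@
gen 10: @,,@
@,@@
@,@@
@,@@
gen 11: @@,@
,@,@
@@@@
@,@@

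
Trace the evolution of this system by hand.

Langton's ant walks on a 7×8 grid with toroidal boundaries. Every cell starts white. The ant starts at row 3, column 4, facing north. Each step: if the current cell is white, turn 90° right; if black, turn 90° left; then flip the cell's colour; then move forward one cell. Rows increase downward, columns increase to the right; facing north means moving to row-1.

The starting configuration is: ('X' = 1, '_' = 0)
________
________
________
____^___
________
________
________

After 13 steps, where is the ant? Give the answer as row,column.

3,3

gen 0: ________
________
________
____^___
________
________
________
gen 1: ________
________
________
____X>__
________
________
________
gen 2: ________
________
________
____XX__
_____v__
________
________
gen 3: ________
________
________
____XX__
____<X__
________
________
gen 4: ________
________
________
____^X__
____XX__
________
________
gen 5: ________
________
________
___<_X__
____XX__
________
________
gen 6: ________
________
___^____
___X_X__
____XX__
________
________
gen 7: ________
________
___X>___
___X_X__
____XX__
________
________
gen 8: ________
________
___XX___
___XvX__
____XX__
________
________
gen 9: ________
________
___XX___
___<XX__
____XX__
________
________
gen 10: ________
________
___XX___
____XX__
___vXX__
________
________
gen 11: ________
________
___XX___
____XX__
__<XXX__
________
________
gen 12: ________
________
___XX___
__^_XX__
__XXXX__
________
________
gen 13: ________
________
___XX___
__X>XX__
__XXXX__
________
________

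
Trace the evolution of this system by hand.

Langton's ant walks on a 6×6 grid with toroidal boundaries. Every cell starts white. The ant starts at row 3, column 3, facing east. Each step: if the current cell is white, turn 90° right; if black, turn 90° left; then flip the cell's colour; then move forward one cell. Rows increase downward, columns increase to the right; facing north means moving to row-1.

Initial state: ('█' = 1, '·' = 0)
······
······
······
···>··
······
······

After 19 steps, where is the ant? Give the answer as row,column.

step 0: ······
······
······
···>··
······
······
step 1: ······
······
······
···█··
···v··
······
step 2: ······
······
······
···█··
··<█··
······
step 3: ······
······
······
··^█··
··██··
······
step 4: ······
······
······
··█>··
··██··
······
step 5: ······
······
···^··
··█···
··██··
······
step 6: ······
······
···█>·
··█···
··██··
······
step 7: ······
······
···██·
··█·v·
··██··
······
step 8: ······
······
···██·
··█<█·
··██··
······
step 9: ······
······
···^█·
··███·
··██··
······
step 10: ······
······
··<·█·
··███·
··██··
······
step 11: ······
··^···
··█·█·
··███·
··██··
······
step 12: ······
··█>··
··█·█·
··███·
··██··
······
step 13: ······
··██··
··█v█·
··███·
··██··
······
step 14: ······
··██··
··<██·
··███·
··██··
······
step 15: ······
··██··
···██·
··v██·
··██··
······
step 16: ······
··██··
···██·
···>█·
··██··
······
step 17: ······
··██··
···^█·
····█·
··██··
······
step 18: ······
··██··
··<·█·
····█·
··██··
······
step 19: ······
··^█··
··█·█·
····█·
··██··
······

1,2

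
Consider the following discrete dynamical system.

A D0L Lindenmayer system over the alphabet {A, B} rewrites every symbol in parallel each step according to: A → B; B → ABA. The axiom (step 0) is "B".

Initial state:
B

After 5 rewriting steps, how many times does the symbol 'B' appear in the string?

k=0  B
k=1  ABA
k=2  BABAB
k=3  ABABABABABA
k=4  BABABABABABABABABABAB
k=5  ABABABABABABABABABABABABABABABABABABABABABA

21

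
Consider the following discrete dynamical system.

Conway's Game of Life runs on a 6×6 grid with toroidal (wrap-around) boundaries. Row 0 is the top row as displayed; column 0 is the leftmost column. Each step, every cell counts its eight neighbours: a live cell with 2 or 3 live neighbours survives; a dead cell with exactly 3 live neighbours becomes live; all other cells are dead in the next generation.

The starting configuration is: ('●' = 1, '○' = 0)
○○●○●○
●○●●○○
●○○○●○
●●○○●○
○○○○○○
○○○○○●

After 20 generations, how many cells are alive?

5

t=0: ○○●○●○
●○●●○○
●○○○●○
●●○○●○
○○○○○○
○○○○○●
t=1: ○●●○●●
○○●○●○
●○●○●○
●●○○○○
●○○○○●
○○○○○○
t=2: ○●●○●●
●○●○●○
●○●○○○
○○○○○○
●●○○○●
○●○○●○
t=3: ○○●○●○
●○●○●○
○○○●○●
○○○○○●
●●○○○●
○○○●●○
t=4: ○●●○●○
○●●○●○
●○○●○●
○○○○○●
●○○○○●
●●●●●○
t=5: ○○○○●○
○○○○●○
●●●●○●
○○○○○○
○○●●○○
○○○○●○
t=6: ○○○●●●
●●●○●○
●●●●●●
●○○○●○
○○○●○○
○○○○●○
t=7: ●●●○○○
○○○○○○
○○○○○○
●○○○○○
○○○●●●
○○○○○●
t=8: ●●○○○○
○●○○○○
○○○○○○
○○○○●●
●○○○●●
○●●●○●
t=9: ○○○○○○
●●○○○○
○○○○○○
●○○○●○
○●●○○○
○○●●○○
t=10: ○●●○○○
○○○○○○
●●○○○●
○●○○○○
○●●○○○
○●●●○○
t=11: ○●○●○○
○○●○○○
●●○○○○
○○○○○○
●○○●○○
●○○●○○
t=12: ○●○●○○
●○●○○○
○●○○○○
●●○○○○
○○○○○○
●●○●●○
t=13: ○○○●●●
●○●○○○
○○●○○○
●●○○○○
○○●○○●
●●○●●○
t=14: ○○○○○○
○●●○●●
●○●○○○
●●●○○○
○○●●●●
●●○○○○
t=15: ○○●○○●
●●●●○●
○○○○○○
●○○○●○
○○○●●●
●●●●●●
t=16: ○○○○○○
●●●●●●
○○●●●○
○○○●●○
○○○○○○
○●○○○○
t=17: ○○○●●●
●●○○○●
●○○○○○
○○●○●○
○○○○○○
○○○○○○
t=18: ○○○○●●
○●○○○○
●○○○○○
○○○○○○
○○○○○○
○○○○●○
t=19: ○○○○●●
●○○○○●
○○○○○○
○○○○○○
○○○○○○
○○○○●●
t=20: ○○○○○○
●○○○●●
○○○○○○
○○○○○○
○○○○○○
○○○○●●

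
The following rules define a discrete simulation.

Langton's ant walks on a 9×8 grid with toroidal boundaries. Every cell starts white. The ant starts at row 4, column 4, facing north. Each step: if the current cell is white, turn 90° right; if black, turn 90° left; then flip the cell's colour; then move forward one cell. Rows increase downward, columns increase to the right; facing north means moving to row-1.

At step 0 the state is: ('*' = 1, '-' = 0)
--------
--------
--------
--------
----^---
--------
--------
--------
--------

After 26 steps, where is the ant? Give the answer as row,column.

7,3

step 0: --------
--------
--------
--------
----^---
--------
--------
--------
--------
step 1: --------
--------
--------
--------
----*>--
--------
--------
--------
--------
step 2: --------
--------
--------
--------
----**--
-----v--
--------
--------
--------
step 3: --------
--------
--------
--------
----**--
----<*--
--------
--------
--------
step 4: --------
--------
--------
--------
----^*--
----**--
--------
--------
--------
step 5: --------
--------
--------
--------
---<-*--
----**--
--------
--------
--------
step 6: --------
--------
--------
---^----
---*-*--
----**--
--------
--------
--------
step 7: --------
--------
--------
---*>---
---*-*--
----**--
--------
--------
--------
step 8: --------
--------
--------
---**---
---*v*--
----**--
--------
--------
--------
step 9: --------
--------
--------
---**---
---<**--
----**--
--------
--------
--------
step 10: --------
--------
--------
---**---
----**--
---v**--
--------
--------
--------
step 11: --------
--------
--------
---**---
----**--
--<***--
--------
--------
--------
step 12: --------
--------
--------
---**---
--^-**--
--****--
--------
--------
--------
step 13: --------
--------
--------
---**---
--*>**--
--****--
--------
--------
--------
step 14: --------
--------
--------
---**---
--****--
--*v**--
--------
--------
--------
step 15: --------
--------
--------
---**---
--****--
--*->*--
--------
--------
--------
step 16: --------
--------
--------
---**---
--**^*--
--*--*--
--------
--------
--------
step 17: --------
--------
--------
---**---
--*<-*--
--*--*--
--------
--------
--------
step 18: --------
--------
--------
---**---
--*--*--
--*v-*--
--------
--------
--------
step 19: --------
--------
--------
---**---
--*--*--
--<*-*--
--------
--------
--------
step 20: --------
--------
--------
---**---
--*--*--
---*-*--
--v-----
--------
--------
step 21: --------
--------
--------
---**---
--*--*--
---*-*--
-<*-----
--------
--------
step 22: --------
--------
--------
---**---
--*--*--
-^-*-*--
-**-----
--------
--------
step 23: --------
--------
--------
---**---
--*--*--
-*>*-*--
-**-----
--------
--------
step 24: --------
--------
--------
---**---
--*--*--
-***-*--
-*v-----
--------
--------
step 25: --------
--------
--------
---**---
--*--*--
-***-*--
-*->----
--------
--------
step 26: --------
--------
--------
---**---
--*--*--
-***-*--
-*-*----
---v----
--------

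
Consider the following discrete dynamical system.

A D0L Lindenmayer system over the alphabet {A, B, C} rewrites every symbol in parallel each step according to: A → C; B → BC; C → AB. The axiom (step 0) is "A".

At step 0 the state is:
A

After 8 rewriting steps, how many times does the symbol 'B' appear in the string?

28

t=0: A
t=1: C
t=2: AB
t=3: CBC
t=4: ABBCAB
t=5: CBCBCABCBC
t=6: ABBCABBCABCBCABBCAB
t=7: CBCBCABCBCBCABCBCABBCABCBCBCABCBC
t=8: ABBCABBCABCBCABBCABBCABCBCABBCABCBCBCABCBCABBCABBCABCBCABBCAB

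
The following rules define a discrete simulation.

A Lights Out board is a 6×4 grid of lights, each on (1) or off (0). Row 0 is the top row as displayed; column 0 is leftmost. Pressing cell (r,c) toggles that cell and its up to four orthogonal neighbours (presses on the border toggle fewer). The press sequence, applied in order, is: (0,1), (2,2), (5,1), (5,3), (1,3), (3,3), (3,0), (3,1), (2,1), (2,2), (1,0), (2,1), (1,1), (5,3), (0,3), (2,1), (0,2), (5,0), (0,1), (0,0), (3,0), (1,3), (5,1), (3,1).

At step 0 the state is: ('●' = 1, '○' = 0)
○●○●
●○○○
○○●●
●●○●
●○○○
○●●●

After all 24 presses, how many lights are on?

9

gen 0: ○●○●
●○○○
○○●●
●●○●
●○○○
○●●●
gen 1: ●○●●
●●○○
○○●●
●●○●
●○○○
○●●●
gen 2: ●○●●
●●●○
○●○○
●●●●
●○○○
○●●●
gen 3: ●○●●
●●●○
○●○○
●●●●
●●○○
●○○●
gen 4: ●○●●
●●●○
○●○○
●●●●
●●○●
●○●○
gen 5: ●○●○
●●○●
○●○●
●●●●
●●○●
●○●○
gen 6: ●○●○
●●○●
○●○○
●●○○
●●○○
●○●○
gen 7: ●○●○
●●○●
●●○○
○○○○
○●○○
●○●○
gen 8: ●○●○
●●○●
●○○○
●●●○
○○○○
●○●○
gen 9: ●○●○
●○○●
○●●○
●○●○
○○○○
●○●○
gen 10: ●○●○
●○●●
○○○●
●○○○
○○○○
●○●○
gen 11: ○○●○
○●●●
●○○●
●○○○
○○○○
●○●○
gen 12: ○○●○
○○●●
○●●●
●●○○
○○○○
●○●○
gen 13: ○●●○
●●○●
○○●●
●●○○
○○○○
●○●○
gen 14: ○●●○
●●○●
○○●●
●●○○
○○○●
●○○●
gen 15: ○●○●
●●○○
○○●●
●●○○
○○○●
●○○●
gen 16: ○●○●
●○○○
●●○●
●○○○
○○○●
●○○●
gen 17: ○○●○
●○●○
●●○●
●○○○
○○○●
●○○●
gen 18: ○○●○
●○●○
●●○●
●○○○
●○○●
○●○●
gen 19: ●●○○
●●●○
●●○●
●○○○
●○○●
○●○●
gen 20: ○○○○
○●●○
●●○●
●○○○
●○○●
○●○●
gen 21: ○○○○
○●●○
○●○●
○●○○
○○○●
○●○●
gen 22: ○○○●
○●○●
○●○○
○●○○
○○○●
○●○●
gen 23: ○○○●
○●○●
○●○○
○●○○
○●○●
●○●●
gen 24: ○○○●
○●○●
○○○○
●○●○
○○○●
●○●●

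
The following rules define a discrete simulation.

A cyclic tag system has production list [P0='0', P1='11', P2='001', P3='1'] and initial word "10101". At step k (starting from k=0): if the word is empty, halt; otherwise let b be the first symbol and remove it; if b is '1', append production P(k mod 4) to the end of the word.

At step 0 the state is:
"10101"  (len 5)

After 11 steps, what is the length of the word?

0

gen 0: "10101"  (len 5)
gen 1: "01010"  (len 5)
gen 2: "1010"  (len 4)
gen 3: "010001"  (len 6)
gen 4: "10001"  (len 5)
gen 5: "00010"  (len 5)
gen 6: "0010"  (len 4)
gen 7: "010"  (len 3)
gen 8: "10"  (len 2)
gen 9: "00"  (len 2)
gen 10: "0"  (len 1)
gen 11: (halted — word empty)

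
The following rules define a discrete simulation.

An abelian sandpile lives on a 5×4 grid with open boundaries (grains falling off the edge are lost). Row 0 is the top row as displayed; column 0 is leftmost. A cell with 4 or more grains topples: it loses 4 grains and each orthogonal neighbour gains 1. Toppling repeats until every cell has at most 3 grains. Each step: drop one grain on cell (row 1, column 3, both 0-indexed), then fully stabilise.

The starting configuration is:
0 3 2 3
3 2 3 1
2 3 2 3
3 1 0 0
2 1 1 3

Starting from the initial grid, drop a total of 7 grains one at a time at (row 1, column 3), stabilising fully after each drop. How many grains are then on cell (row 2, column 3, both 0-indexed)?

[0] 0 3 2 3
3 2 3 1
2 3 2 3
3 1 0 0
2 1 1 3
[1] 0 3 2 3
3 2 3 2
2 3 2 3
3 1 0 0
2 1 1 3
[2] 0 3 2 3
3 2 3 3
2 3 2 3
3 1 0 0
2 1 1 3
[3] 2 1 1 1
1 2 3 3
1 2 1 1
0 3 1 1
3 1 1 3
[4] 2 1 2 2
1 3 0 1
1 2 2 2
0 3 1 1
3 1 1 3
[5] 2 1 2 2
1 3 0 2
1 2 2 2
0 3 1 1
3 1 1 3
[6] 2 1 2 2
1 3 0 3
1 2 2 2
0 3 1 1
3 1 1 3
[7] 2 1 2 3
1 3 1 0
1 2 2 3
0 3 1 1
3 1 1 3

3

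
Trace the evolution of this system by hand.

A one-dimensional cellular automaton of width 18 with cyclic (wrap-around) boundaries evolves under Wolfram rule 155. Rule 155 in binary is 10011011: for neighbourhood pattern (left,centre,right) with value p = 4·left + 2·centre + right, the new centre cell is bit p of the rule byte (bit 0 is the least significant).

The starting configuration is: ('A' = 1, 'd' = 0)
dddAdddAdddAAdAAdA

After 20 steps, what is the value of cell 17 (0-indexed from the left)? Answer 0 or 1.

1

gen 0: dddAdddAdddAAdAAdA
gen 1: AAAdAAAdAAAAddAddd
gen 2: AAddAAddAAAdAAdAAA
gen 3: AdAAAdAAAAddAddAAA
gen 4: ddAAddAAAdAAdAAAAA
gen 5: AAAdAAAAddAddAAAAd
gen 6: AAddAAAdAAdAAAAAdd
gen 7: AdAAAAddAddAAAAdAA
gen 8: ddAAAdAAdAAAAAddAA
gen 9: AAAAddAddAAAAdAAAd
gen 10: AAAdAAdAAAAAddAAdd
gen 11: AAddAddAAAAdAAAdAA
gen 12: AdAAdAAAAAddAAddAA
gen 13: ddAddAAAAdAAAdAAAA
gen 14: AAdAAAAAddAAddAAAd
gen 15: AddAAAAdAAAdAAAAdd
gen 16: dAAAAAddAAddAAAdAA
gen 17: dAAAAdAAAdAAAAddAd
gen 18: AAAAddAAddAAAdAAdA
gen 19: AAAdAAAdAAAAddAddA
gen 20: AAddAAddAAAdAAdAAA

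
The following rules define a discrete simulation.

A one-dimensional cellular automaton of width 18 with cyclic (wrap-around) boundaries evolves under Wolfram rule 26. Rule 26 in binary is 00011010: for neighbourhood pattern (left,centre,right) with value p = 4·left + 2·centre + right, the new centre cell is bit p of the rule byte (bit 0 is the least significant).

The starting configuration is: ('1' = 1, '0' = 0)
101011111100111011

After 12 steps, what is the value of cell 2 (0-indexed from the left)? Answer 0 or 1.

t=0: 101011111100111011
t=1: 000010000011100010
t=2: 000101000110010101
t=3: 101000101101100000
t=4: 000101001001010001
t=5: 101000110110001010
t=6: 000101100101010000
t=7: 001001011000001000
t=8: 010110010100010100
t=9: 100101100010100010
t=10: 011001010100010100
t=11: 110110000010100010
t=12: 100101000100010100

0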